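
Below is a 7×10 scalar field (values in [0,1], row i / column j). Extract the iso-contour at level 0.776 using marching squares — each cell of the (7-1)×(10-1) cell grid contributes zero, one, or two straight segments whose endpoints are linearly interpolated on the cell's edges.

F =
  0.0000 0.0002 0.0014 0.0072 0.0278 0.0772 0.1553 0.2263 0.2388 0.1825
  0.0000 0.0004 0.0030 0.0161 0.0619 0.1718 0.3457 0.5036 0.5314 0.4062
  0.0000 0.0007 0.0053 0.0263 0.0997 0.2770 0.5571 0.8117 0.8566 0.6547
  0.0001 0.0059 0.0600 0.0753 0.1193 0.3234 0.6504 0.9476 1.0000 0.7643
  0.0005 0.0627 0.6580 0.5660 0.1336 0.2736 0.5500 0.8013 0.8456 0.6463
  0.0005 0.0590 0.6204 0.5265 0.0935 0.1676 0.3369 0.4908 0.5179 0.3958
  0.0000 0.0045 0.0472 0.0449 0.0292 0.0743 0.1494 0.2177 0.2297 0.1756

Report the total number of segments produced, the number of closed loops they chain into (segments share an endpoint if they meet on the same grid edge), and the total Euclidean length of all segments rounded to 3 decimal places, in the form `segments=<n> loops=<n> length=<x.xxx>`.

segments=10 loops=1 length=7.715

cell (1,6): code 0100 → (1.884,7.000)–(2.000,6.860)
cell (1,7): code 1100 → (1.752,8.000)–(1.884,7.000)
cell (1,8): code 1000 → (2.000,8.399)–(1.752,8.000)
cell (2,6): code 0110 → (2.000,6.860)–(3.000,6.423)
cell (2,8): code 1001 → (3.000,8.950)–(2.000,8.399)
cell (3,6): code 0110 → (3.000,6.423)–(4.000,6.899)
cell (3,8): code 1001 → (4.000,8.349)–(3.000,8.950)
cell (4,6): code 0010 → (4.000,6.899)–(4.081,7.000)
cell (4,7): code 0011 → (4.081,7.000)–(4.212,8.000)
cell (4,8): code 0001 → (4.212,8.000)–(4.000,8.349)
total: 10 segments, chained into 1 closed loop(s), length Σ = 7.715049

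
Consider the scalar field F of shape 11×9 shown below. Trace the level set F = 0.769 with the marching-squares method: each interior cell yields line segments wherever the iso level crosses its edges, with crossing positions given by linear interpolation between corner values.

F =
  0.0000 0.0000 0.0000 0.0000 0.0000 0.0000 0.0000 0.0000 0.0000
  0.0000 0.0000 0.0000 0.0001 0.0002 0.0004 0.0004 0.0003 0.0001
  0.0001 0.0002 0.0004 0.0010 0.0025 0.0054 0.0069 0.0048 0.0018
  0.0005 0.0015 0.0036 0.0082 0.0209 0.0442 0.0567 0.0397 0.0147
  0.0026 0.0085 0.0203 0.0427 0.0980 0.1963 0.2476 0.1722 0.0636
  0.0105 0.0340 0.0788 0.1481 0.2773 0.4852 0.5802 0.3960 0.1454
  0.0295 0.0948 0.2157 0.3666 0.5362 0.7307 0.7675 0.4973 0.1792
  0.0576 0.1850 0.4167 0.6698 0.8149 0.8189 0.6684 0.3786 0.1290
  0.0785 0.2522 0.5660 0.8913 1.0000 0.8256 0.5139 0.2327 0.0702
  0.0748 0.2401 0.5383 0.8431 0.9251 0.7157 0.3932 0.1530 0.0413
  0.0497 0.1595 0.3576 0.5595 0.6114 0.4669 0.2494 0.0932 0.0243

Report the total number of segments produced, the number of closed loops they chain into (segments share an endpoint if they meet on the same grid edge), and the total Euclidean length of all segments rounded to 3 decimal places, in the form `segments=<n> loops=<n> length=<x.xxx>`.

segments=12 loops=1 length=8.970

cell (6,3): code 0100 → (6.835,4.000)–(7.000,3.684)
cell (6,4): code 1100 → (6.434,5.000)–(6.835,4.000)
cell (6,5): code 1000 → (7.000,5.332)–(6.434,5.000)
cell (7,2): code 0100 → (7.448,3.000)–(8.000,2.624)
cell (7,3): code 1110 → (7.000,3.684)–(7.448,3.000)
cell (7,5): code 1001 → (8.000,5.182)–(7.000,5.332)
cell (8,2): code 0110 → (8.000,2.624)–(9.000,2.757)
cell (8,4): code 1011 → (9.000,4.745)–(8.515,5.000)
cell (8,5): code 0001 → (8.515,5.000)–(8.000,5.182)
cell (9,2): code 0010 → (9.000,2.757)–(9.261,3.000)
cell (9,3): code 0011 → (9.261,3.000)–(9.498,4.000)
cell (9,4): code 0001 → (9.498,4.000)–(9.000,4.745)
total: 12 segments, chained into 1 closed loop(s), length Σ = 8.969616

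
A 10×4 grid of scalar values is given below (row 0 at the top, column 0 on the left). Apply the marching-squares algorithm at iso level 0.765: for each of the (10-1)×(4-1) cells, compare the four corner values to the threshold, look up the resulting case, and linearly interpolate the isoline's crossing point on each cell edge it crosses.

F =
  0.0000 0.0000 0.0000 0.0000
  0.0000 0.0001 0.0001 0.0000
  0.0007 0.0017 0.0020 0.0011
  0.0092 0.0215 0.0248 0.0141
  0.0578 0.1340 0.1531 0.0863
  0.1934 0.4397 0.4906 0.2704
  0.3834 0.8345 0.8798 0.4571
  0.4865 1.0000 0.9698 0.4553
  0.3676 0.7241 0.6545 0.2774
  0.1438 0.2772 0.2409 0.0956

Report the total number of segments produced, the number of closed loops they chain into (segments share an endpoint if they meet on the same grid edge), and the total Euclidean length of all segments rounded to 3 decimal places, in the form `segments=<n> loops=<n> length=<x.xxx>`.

segments=8 loops=1 length=6.444

cell (5,0): code 0100 → (5.824,1.000)–(6.000,0.846)
cell (5,1): code 1100 → (5.705,2.000)–(5.824,1.000)
cell (5,2): code 1000 → (6.000,2.272)–(5.705,2.000)
cell (6,0): code 0110 → (6.000,0.846)–(7.000,0.542)
cell (6,2): code 1001 → (7.000,2.398)–(6.000,2.272)
cell (7,0): code 0010 → (7.000,0.542)–(7.852,1.000)
cell (7,1): code 0011 → (7.852,1.000)–(7.650,2.000)
cell (7,2): code 0001 → (7.650,2.000)–(7.000,2.398)
total: 8 segments, chained into 1 closed loop(s), length Σ = 6.443933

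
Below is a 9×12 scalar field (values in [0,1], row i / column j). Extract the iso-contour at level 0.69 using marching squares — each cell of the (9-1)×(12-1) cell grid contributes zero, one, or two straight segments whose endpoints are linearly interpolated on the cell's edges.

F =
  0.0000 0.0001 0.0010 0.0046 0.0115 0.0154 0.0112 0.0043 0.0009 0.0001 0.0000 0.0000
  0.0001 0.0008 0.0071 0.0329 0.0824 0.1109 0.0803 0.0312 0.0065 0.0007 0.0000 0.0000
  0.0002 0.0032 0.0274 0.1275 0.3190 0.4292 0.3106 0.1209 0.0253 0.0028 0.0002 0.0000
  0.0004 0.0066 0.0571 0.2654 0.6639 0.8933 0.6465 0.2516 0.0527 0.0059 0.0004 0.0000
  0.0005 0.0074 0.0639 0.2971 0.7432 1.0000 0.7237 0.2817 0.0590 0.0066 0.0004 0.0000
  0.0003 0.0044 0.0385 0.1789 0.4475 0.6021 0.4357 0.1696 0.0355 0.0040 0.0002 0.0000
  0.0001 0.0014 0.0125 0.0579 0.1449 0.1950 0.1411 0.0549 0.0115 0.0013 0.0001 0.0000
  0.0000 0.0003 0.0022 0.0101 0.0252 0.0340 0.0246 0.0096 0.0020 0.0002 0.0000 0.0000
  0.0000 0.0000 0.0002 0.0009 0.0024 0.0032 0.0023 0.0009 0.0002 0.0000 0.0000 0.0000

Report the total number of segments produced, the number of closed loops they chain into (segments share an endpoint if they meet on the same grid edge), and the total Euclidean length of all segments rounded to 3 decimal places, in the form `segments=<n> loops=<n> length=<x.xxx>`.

segments=10 loops=1 length=6.705

cell (2,4): code 0100 → (2.562,5.000)–(3.000,4.114)
cell (2,5): code 1000 → (3.000,5.824)–(2.562,5.000)
cell (3,3): code 0100 → (3.329,4.000)–(4.000,3.881)
cell (3,4): code 1110 → (3.000,4.114)–(3.329,4.000)
cell (3,5): code 1101 → (3.563,6.000)–(3.000,5.824)
cell (3,6): code 1000 → (4.000,6.076)–(3.563,6.000)
cell (4,3): code 0010 → (4.000,3.881)–(4.180,4.000)
cell (4,4): code 0011 → (4.180,4.000)–(4.779,5.000)
cell (4,5): code 0011 → (4.779,5.000)–(4.117,6.000)
cell (4,6): code 0001 → (4.117,6.000)–(4.000,6.076)
total: 10 segments, chained into 1 closed loop(s), length Σ = 6.705300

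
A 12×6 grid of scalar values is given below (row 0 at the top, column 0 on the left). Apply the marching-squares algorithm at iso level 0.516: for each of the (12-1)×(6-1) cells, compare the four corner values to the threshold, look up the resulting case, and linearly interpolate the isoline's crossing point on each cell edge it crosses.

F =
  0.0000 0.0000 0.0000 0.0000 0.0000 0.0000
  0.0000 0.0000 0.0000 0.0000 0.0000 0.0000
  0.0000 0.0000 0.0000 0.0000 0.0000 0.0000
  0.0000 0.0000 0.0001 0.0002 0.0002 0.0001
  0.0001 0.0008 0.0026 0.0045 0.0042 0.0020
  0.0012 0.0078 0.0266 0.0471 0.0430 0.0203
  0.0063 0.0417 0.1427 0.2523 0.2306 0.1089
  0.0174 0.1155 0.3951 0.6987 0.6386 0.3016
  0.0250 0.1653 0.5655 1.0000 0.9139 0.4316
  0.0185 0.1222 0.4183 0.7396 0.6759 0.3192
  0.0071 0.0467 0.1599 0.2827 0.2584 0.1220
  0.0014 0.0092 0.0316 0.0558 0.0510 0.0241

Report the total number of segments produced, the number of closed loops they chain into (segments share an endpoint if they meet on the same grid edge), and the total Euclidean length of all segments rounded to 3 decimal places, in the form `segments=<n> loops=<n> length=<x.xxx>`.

cell (6,2): code 0100 → (6.591,3.000)–(7.000,2.398)
cell (6,3): code 1100 → (6.700,4.000)–(6.591,3.000)
cell (6,4): code 1000 → (7.000,4.364)–(6.700,4.000)
cell (7,1): code 0100 → (7.710,2.000)–(8.000,1.876)
cell (7,2): code 1110 → (7.000,2.398)–(7.710,2.000)
cell (7,4): code 1001 → (8.000,4.825)–(7.000,4.364)
cell (8,1): code 0010 → (8.000,1.876)–(8.336,2.000)
cell (8,2): code 0111 → (8.336,2.000)–(9.000,2.304)
cell (8,4): code 1001 → (9.000,4.448)–(8.000,4.825)
cell (9,2): code 0010 → (9.000,2.304)–(9.489,3.000)
cell (9,3): code 0011 → (9.489,3.000)–(9.383,4.000)
cell (9,4): code 0001 → (9.383,4.000)–(9.000,4.448)
total: 12 segments, chained into 1 closed loop(s), length Σ = 9.039092

segments=12 loops=1 length=9.039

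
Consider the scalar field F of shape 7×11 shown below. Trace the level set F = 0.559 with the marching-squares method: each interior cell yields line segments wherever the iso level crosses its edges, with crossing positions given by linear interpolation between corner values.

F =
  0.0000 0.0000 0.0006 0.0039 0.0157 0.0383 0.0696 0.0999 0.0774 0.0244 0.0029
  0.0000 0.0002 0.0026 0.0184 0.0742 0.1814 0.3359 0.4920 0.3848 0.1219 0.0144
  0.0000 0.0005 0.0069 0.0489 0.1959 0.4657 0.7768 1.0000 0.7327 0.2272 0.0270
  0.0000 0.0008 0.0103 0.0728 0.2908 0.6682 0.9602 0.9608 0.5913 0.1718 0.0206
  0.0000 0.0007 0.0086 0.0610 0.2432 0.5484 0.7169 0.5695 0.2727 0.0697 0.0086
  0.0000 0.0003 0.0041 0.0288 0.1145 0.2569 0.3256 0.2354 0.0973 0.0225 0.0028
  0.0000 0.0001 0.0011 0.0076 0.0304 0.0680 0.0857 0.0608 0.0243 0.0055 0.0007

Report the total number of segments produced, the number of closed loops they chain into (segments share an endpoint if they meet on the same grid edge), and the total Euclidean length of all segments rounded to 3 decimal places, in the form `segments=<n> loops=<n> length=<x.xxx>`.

segments=14 loops=1 length=10.438

cell (1,5): code 0100 → (1.506,6.000)–(2.000,5.300)
cell (1,6): code 1100 → (1.132,7.000)–(1.506,6.000)
cell (1,7): code 1100 → (1.501,8.000)–(1.132,7.000)
cell (1,8): code 1000 → (2.000,8.344)–(1.501,8.000)
cell (2,4): code 0100 → (2.461,5.000)–(3.000,4.711)
cell (2,5): code 1110 → (2.000,5.300)–(2.461,5.000)
cell (2,8): code 1001 → (3.000,8.077)–(2.000,8.344)
cell (3,4): code 0010 → (3.000,4.711)–(3.912,5.000)
cell (3,5): code 0111 → (3.912,5.000)–(4.000,5.063)
cell (3,7): code 1011 → (4.000,7.035)–(3.101,8.000)
cell (3,8): code 0001 → (3.101,8.000)–(3.000,8.077)
cell (4,5): code 0010 → (4.000,5.063)–(4.404,6.000)
cell (4,6): code 0011 → (4.404,6.000)–(4.031,7.000)
cell (4,7): code 0001 → (4.031,7.000)–(4.000,7.035)
total: 14 segments, chained into 1 closed loop(s), length Σ = 10.438275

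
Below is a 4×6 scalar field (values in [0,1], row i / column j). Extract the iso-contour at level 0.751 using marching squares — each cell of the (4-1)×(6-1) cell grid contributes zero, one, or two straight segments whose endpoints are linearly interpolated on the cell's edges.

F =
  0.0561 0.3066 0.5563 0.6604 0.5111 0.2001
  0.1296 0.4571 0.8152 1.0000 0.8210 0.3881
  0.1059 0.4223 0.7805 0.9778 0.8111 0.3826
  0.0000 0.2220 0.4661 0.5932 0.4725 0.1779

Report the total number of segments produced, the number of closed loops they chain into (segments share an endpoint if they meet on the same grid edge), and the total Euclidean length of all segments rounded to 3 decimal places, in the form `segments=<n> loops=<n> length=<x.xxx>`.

segments=10 loops=1 length=7.370

cell (0,1): code 0100 → (0.752,2.000)–(1.000,1.821)
cell (0,2): code 1100 → (0.267,3.000)–(0.752,2.000)
cell (0,3): code 1100 → (0.774,4.000)–(0.267,3.000)
cell (0,4): code 1000 → (1.000,4.162)–(0.774,4.000)
cell (1,1): code 0110 → (1.000,1.821)–(2.000,1.918)
cell (1,4): code 1001 → (2.000,4.140)–(1.000,4.162)
cell (2,1): code 0010 → (2.000,1.918)–(2.094,2.000)
cell (2,2): code 0011 → (2.094,2.000)–(2.590,3.000)
cell (2,3): code 0011 → (2.590,3.000)–(2.177,4.000)
cell (2,4): code 0001 → (2.177,4.000)–(2.000,4.140)
total: 10 segments, chained into 1 closed loop(s), length Σ = 7.370437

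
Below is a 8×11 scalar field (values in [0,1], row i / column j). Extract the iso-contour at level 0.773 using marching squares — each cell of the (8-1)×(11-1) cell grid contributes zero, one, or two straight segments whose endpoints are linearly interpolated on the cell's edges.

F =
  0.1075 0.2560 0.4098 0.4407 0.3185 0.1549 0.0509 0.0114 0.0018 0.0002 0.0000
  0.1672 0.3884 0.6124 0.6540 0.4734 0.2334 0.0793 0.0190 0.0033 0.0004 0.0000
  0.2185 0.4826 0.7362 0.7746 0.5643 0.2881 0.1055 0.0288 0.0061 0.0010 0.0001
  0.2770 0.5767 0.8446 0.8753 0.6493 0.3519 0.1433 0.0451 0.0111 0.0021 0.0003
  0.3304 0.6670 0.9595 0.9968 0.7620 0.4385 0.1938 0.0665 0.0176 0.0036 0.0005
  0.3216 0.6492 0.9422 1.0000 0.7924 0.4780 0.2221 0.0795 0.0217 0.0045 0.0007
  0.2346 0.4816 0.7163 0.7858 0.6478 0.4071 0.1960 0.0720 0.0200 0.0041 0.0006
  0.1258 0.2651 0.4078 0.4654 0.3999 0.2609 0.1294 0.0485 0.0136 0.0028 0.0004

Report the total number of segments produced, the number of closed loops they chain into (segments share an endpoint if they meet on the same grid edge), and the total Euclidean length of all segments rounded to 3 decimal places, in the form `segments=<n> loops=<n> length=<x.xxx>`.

cell (1,2): code 0100 → (1.987,3.000)–(2.000,2.958)
cell (1,3): code 1000 → (2.000,3.008)–(1.987,3.000)
cell (2,1): code 0100 → (2.339,2.000)–(3.000,1.733)
cell (2,2): code 1110 → (2.000,2.958)–(2.339,2.000)
cell (2,3): code 1001 → (3.000,3.453)–(2.000,3.008)
cell (3,1): code 0110 → (3.000,1.733)–(4.000,1.362)
cell (3,3): code 1001 → (4.000,3.953)–(3.000,3.453)
cell (4,1): code 0110 → (4.000,1.362)–(5.000,1.423)
cell (4,3): code 1101 → (4.362,4.000)–(4.000,3.953)
cell (4,4): code 1000 → (5.000,4.062)–(4.362,4.000)
cell (5,1): code 0010 → (5.000,1.423)–(5.749,2.000)
cell (5,2): code 0111 → (5.749,2.000)–(6.000,2.816)
cell (5,3): code 1011 → (6.000,3.093)–(5.134,4.000)
cell (5,4): code 0001 → (5.134,4.000)–(5.000,4.062)
cell (6,2): code 0010 → (6.000,2.816)–(6.040,3.000)
cell (6,3): code 0001 → (6.040,3.000)–(6.000,3.093)
total: 16 segments, chained into 1 closed loop(s), length Σ = 10.565800

segments=16 loops=1 length=10.566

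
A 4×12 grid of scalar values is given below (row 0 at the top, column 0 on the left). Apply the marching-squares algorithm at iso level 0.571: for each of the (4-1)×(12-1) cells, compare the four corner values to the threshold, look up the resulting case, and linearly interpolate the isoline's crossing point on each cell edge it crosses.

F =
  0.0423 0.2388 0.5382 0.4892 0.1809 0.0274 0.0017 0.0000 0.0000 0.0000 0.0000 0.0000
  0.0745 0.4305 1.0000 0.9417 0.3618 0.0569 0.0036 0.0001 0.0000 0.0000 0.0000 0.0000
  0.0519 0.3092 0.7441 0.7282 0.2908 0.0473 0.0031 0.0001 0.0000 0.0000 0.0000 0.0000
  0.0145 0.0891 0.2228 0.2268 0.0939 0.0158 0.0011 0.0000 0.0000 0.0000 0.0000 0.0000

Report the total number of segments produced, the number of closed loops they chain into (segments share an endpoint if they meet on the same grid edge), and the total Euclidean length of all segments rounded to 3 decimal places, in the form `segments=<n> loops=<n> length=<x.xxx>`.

cell (0,1): code 0100 → (0.071,2.000)–(1.000,1.247)
cell (0,2): code 1100 → (0.181,3.000)–(0.071,2.000)
cell (0,3): code 1000 → (1.000,3.639)–(0.181,3.000)
cell (1,1): code 0110 → (1.000,1.247)–(2.000,1.602)
cell (1,3): code 1001 → (2.000,3.359)–(1.000,3.639)
cell (2,1): code 0010 → (2.000,1.602)–(2.332,2.000)
cell (2,2): code 0011 → (2.332,2.000)–(2.314,3.000)
cell (2,3): code 0001 → (2.314,3.000)–(2.000,3.359)
total: 8 segments, chained into 1 closed loop(s), length Σ = 7.336236

segments=8 loops=1 length=7.336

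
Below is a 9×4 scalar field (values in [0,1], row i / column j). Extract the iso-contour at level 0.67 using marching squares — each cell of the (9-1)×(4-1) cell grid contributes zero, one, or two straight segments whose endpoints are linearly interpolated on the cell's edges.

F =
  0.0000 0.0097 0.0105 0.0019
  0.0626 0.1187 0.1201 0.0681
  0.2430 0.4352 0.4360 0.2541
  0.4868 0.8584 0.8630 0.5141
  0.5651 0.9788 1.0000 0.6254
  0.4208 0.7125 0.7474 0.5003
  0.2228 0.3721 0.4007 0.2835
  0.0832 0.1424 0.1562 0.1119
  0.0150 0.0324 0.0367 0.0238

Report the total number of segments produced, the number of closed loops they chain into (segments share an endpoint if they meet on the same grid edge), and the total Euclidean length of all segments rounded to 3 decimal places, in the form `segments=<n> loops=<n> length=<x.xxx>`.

segments=10 loops=1 length=8.368

cell (2,0): code 0100 → (2.555,1.000)–(3.000,0.493)
cell (2,1): code 1100 → (2.548,2.000)–(2.555,1.000)
cell (2,2): code 1000 → (3.000,2.553)–(2.548,2.000)
cell (3,0): code 0110 → (3.000,0.493)–(4.000,0.254)
cell (3,2): code 1001 → (4.000,2.881)–(3.000,2.553)
cell (4,0): code 0110 → (4.000,0.254)–(5.000,0.854)
cell (4,2): code 1001 → (5.000,2.313)–(4.000,2.881)
cell (5,0): code 0010 → (5.000,0.854)–(5.125,1.000)
cell (5,1): code 0011 → (5.125,1.000)–(5.223,2.000)
cell (5,2): code 0001 → (5.223,2.000)–(5.000,2.313)
total: 10 segments, chained into 1 closed loop(s), length Σ = 8.367521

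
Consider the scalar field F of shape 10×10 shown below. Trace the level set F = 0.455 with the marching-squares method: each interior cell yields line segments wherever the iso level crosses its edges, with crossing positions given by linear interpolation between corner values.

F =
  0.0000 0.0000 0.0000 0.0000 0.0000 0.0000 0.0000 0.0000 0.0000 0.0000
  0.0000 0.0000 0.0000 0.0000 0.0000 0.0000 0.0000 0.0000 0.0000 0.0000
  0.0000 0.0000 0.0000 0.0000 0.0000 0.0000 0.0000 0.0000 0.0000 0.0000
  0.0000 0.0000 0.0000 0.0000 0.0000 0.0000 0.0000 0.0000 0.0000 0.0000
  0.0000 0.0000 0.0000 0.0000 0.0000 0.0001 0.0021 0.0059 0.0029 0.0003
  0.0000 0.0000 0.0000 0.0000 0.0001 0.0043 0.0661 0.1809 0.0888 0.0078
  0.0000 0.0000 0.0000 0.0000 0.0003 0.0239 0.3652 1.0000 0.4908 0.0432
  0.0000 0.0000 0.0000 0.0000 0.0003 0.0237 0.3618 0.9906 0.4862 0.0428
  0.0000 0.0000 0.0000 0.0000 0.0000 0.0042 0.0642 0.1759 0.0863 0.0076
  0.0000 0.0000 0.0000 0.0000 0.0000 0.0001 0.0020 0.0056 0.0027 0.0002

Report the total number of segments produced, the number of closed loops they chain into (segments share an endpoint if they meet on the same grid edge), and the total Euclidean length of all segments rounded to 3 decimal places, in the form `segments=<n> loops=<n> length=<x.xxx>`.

cell (5,6): code 0100 → (5.335,7.000)–(6.000,6.141)
cell (5,7): code 1100 → (5.911,8.000)–(5.335,7.000)
cell (5,8): code 1000 → (6.000,8.080)–(5.911,8.000)
cell (6,6): code 0110 → (6.000,6.141)–(7.000,6.148)
cell (6,8): code 1001 → (7.000,8.070)–(6.000,8.080)
cell (7,6): code 0010 → (7.000,6.148)–(7.657,7.000)
cell (7,7): code 0011 → (7.657,7.000)–(7.078,8.000)
cell (7,8): code 0001 → (7.078,8.000)–(7.000,8.070)
total: 8 segments, chained into 1 closed loop(s), length Σ = 6.696904

segments=8 loops=1 length=6.697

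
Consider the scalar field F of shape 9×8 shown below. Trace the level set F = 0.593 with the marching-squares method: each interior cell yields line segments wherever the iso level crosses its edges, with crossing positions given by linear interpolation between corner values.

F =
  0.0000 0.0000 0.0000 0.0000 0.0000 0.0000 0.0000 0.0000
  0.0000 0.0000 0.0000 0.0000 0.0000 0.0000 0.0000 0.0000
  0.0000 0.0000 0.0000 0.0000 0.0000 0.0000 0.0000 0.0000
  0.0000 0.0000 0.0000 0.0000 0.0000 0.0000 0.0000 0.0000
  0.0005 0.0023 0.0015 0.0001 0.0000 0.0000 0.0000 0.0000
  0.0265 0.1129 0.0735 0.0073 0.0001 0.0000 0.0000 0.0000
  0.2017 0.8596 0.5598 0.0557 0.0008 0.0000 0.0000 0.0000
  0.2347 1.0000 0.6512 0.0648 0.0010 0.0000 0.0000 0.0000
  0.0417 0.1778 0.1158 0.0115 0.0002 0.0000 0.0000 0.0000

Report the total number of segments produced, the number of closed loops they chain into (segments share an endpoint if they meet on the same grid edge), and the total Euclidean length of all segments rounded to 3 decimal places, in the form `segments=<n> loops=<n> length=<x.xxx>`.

segments=8 loops=1 length=5.476

cell (5,0): code 0100 → (5.643,1.000)–(6.000,0.595)
cell (5,1): code 1000 → (6.000,1.889)–(5.643,1.000)
cell (6,0): code 0110 → (6.000,0.595)–(7.000,0.468)
cell (6,1): code 1101 → (6.363,2.000)–(6.000,1.889)
cell (6,2): code 1000 → (7.000,2.099)–(6.363,2.000)
cell (7,0): code 0010 → (7.000,0.468)–(7.495,1.000)
cell (7,1): code 0011 → (7.495,1.000)–(7.109,2.000)
cell (7,2): code 0001 → (7.109,2.000)–(7.000,2.099)
total: 8 segments, chained into 1 closed loop(s), length Σ = 5.476279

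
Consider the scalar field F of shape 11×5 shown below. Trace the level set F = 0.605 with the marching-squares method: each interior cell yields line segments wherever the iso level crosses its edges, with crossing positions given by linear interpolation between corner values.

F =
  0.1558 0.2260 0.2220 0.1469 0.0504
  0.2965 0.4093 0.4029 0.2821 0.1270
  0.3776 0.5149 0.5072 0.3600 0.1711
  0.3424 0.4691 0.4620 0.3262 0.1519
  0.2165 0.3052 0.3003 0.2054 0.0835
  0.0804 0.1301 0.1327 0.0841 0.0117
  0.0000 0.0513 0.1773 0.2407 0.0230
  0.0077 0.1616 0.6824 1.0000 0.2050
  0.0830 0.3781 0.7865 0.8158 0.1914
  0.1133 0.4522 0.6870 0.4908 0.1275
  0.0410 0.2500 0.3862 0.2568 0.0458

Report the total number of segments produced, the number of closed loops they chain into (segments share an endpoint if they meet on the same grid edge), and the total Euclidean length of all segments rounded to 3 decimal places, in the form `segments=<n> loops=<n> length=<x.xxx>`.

cell (6,1): code 0100 → (6.847,2.000)–(7.000,1.851)
cell (6,2): code 1100 → (6.480,3.000)–(6.847,2.000)
cell (6,3): code 1000 → (7.000,3.497)–(6.480,3.000)
cell (7,1): code 0110 → (7.000,1.851)–(8.000,1.556)
cell (7,3): code 1001 → (8.000,3.338)–(7.000,3.497)
cell (8,1): code 0110 → (8.000,1.556)–(9.000,1.651)
cell (8,2): code 1011 → (9.000,2.418)–(8.649,3.000)
cell (8,3): code 0001 → (8.649,3.000)–(8.000,3.338)
cell (9,1): code 0010 → (9.000,1.651)–(9.273,2.000)
cell (9,2): code 0001 → (9.273,2.000)–(9.000,2.418)
total: 10 segments, chained into 1 closed loop(s), length Σ = 7.411137

segments=10 loops=1 length=7.411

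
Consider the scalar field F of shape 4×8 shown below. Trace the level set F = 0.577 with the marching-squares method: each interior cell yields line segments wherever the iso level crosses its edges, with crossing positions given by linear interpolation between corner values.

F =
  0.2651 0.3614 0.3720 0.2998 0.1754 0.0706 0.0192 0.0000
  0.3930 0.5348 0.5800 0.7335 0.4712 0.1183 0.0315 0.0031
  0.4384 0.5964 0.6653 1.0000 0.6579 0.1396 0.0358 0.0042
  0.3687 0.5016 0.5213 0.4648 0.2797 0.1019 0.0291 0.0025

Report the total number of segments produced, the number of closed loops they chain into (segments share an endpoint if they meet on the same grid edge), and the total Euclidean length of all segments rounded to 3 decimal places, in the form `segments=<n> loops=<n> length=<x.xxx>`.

cell (0,1): code 0100 → (0.986,2.000)–(1.000,1.934)
cell (0,2): code 1100 → (0.639,3.000)–(0.986,2.000)
cell (0,3): code 1000 → (1.000,3.597)–(0.639,3.000)
cell (1,0): code 0100 → (1.685,1.000)–(2.000,0.877)
cell (1,1): code 1110 → (1.000,1.934)–(1.685,1.000)
cell (1,3): code 1101 → (1.567,4.000)–(1.000,3.597)
cell (1,4): code 1000 → (2.000,4.156)–(1.567,4.000)
cell (2,0): code 0010 → (2.000,0.877)–(2.205,1.000)
cell (2,1): code 0011 → (2.205,1.000)–(2.613,2.000)
cell (2,2): code 0011 → (2.613,2.000)–(2.790,3.000)
cell (2,3): code 0011 → (2.790,3.000)–(2.214,4.000)
cell (2,4): code 0001 → (2.214,4.000)–(2.000,4.156)
total: 12 segments, chained into 1 closed loop(s), length Σ = 8.229195

segments=12 loops=1 length=8.229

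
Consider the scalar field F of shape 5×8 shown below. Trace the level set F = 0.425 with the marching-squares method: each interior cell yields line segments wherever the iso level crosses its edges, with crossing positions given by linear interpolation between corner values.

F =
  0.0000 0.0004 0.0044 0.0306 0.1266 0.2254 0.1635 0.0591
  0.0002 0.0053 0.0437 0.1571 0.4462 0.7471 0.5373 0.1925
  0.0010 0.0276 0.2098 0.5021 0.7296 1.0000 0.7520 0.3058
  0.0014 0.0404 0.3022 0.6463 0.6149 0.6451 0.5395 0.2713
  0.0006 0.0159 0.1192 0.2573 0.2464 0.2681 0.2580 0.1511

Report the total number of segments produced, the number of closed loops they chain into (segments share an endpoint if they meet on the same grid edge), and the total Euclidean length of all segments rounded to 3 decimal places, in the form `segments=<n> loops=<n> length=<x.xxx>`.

cell (0,3): code 0100 → (0.934,4.000)–(1.000,3.927)
cell (0,4): code 1100 → (0.383,5.000)–(0.934,4.000)
cell (0,5): code 1100 → (0.700,6.000)–(0.383,5.000)
cell (0,6): code 1000 → (1.000,6.326)–(0.700,6.000)
cell (1,2): code 0100 → (1.777,3.000)–(2.000,2.736)
cell (1,3): code 1110 → (1.000,3.927)–(1.777,3.000)
cell (1,6): code 1001 → (2.000,6.733)–(1.000,6.326)
cell (2,2): code 0110 → (2.000,2.736)–(3.000,2.357)
cell (2,6): code 1001 → (3.000,6.427)–(2.000,6.733)
cell (3,2): code 0010 → (3.000,2.357)–(3.569,3.000)
cell (3,3): code 0011 → (3.569,3.000)–(3.515,4.000)
cell (3,4): code 0011 → (3.515,4.000)–(3.584,5.000)
cell (3,5): code 0011 → (3.584,5.000)–(3.407,6.000)
cell (3,6): code 0001 → (3.407,6.000)–(3.000,6.427)
total: 14 segments, chained into 1 closed loop(s), length Σ = 11.950157

segments=14 loops=1 length=11.950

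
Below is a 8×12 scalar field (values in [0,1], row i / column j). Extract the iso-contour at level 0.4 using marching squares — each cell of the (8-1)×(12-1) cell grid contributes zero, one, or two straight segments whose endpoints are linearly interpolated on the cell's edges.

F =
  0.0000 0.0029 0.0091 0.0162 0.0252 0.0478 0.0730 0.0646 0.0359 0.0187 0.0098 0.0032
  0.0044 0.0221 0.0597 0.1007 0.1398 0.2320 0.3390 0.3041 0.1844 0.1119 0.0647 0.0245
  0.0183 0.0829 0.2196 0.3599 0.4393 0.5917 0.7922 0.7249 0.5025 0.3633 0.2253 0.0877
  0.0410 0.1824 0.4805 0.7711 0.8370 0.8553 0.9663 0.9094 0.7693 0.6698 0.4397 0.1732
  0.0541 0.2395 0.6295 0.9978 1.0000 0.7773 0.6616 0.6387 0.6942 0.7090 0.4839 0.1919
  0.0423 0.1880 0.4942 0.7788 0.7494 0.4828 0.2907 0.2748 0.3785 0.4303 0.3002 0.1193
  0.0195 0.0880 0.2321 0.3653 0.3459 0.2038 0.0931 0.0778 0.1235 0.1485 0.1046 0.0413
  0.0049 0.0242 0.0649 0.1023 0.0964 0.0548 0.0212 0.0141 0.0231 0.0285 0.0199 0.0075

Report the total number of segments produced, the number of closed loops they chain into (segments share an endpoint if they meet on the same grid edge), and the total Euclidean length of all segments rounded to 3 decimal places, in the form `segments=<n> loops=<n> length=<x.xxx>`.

segments=28 loops=1 length=22.202

cell (1,3): code 0100 → (1.869,4.000)–(2.000,3.505)
cell (1,4): code 1100 → (1.467,5.000)–(1.869,4.000)
cell (1,5): code 1100 → (1.135,6.000)–(1.467,5.000)
cell (1,6): code 1100 → (1.228,7.000)–(1.135,6.000)
cell (1,7): code 1100 → (1.678,8.000)–(1.228,7.000)
cell (1,8): code 1000 → (2.000,8.736)–(1.678,8.000)
cell (2,1): code 0100 → (2.691,2.000)–(3.000,1.730)
cell (2,2): code 1100 → (2.098,3.000)–(2.691,2.000)
cell (2,3): code 1110 → (2.000,3.505)–(2.098,3.000)
cell (2,8): code 1101 → (2.120,9.000)–(2.000,8.736)
cell (2,9): code 1100 → (2.815,10.000)–(2.120,9.000)
cell (2,10): code 1000 → (3.000,10.149)–(2.815,10.000)
cell (3,1): code 0110 → (3.000,1.730)–(4.000,1.412)
cell (3,10): code 1001 → (4.000,10.287)–(3.000,10.149)
cell (4,1): code 0110 → (4.000,1.412)–(5.000,1.692)
cell (4,5): code 1011 → (5.000,5.431)–(4.705,6.000)
cell (4,6): code 0011 → (4.705,6.000)–(4.656,7.000)
cell (4,7): code 0011 → (4.656,7.000)–(4.932,8.000)
cell (4,8): code 0111 → (4.932,8.000)–(5.000,8.415)
cell (4,9): code 1011 → (5.000,9.233)–(4.457,10.000)
cell (4,10): code 0001 → (4.457,10.000)–(4.000,10.287)
cell (5,1): code 0010 → (5.000,1.692)–(5.359,2.000)
cell (5,2): code 0011 → (5.359,2.000)–(5.916,3.000)
cell (5,3): code 0011 → (5.916,3.000)–(5.866,4.000)
cell (5,4): code 0011 → (5.866,4.000)–(5.297,5.000)
cell (5,5): code 0001 → (5.297,5.000)–(5.000,5.431)
cell (5,8): code 0010 → (5.000,8.415)–(5.108,9.000)
cell (5,9): code 0001 → (5.108,9.000)–(5.000,9.233)
total: 28 segments, chained into 1 closed loop(s), length Σ = 22.202016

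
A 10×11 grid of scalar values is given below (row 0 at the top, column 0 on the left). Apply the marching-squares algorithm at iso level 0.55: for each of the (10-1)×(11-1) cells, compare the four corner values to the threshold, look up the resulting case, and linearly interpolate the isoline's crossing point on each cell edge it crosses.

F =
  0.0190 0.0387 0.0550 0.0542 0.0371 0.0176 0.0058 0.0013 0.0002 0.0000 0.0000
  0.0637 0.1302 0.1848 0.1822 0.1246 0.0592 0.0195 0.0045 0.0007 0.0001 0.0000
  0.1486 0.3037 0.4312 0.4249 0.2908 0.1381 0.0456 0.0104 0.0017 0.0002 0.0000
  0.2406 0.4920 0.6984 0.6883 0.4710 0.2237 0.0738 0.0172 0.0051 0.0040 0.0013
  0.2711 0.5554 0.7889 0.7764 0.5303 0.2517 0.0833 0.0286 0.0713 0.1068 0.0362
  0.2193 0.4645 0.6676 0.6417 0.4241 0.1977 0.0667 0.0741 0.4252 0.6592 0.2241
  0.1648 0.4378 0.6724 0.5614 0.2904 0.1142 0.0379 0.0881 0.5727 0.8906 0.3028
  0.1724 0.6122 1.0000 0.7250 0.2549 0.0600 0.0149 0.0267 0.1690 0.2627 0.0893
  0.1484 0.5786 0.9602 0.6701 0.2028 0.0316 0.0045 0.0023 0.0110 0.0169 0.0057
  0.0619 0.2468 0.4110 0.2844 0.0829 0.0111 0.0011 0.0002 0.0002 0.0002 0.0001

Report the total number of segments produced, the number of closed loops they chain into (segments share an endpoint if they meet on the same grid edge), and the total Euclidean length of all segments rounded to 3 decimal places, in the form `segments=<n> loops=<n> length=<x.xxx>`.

segments=28 loops=2 length=21.168

cell (2,1): code 0100 → (2.445,2.000)–(3.000,1.281)
cell (2,2): code 1100 → (2.475,3.000)–(2.445,2.000)
cell (2,3): code 1000 → (3.000,3.636)–(2.475,3.000)
cell (3,0): code 0100 → (3.915,1.000)–(4.000,0.981)
cell (3,1): code 1110 → (3.000,1.281)–(3.915,1.000)
cell (3,3): code 1001 → (4.000,3.920)–(3.000,3.636)
cell (4,0): code 0010 → (4.000,0.981)–(4.059,1.000)
cell (4,1): code 0111 → (4.059,1.000)–(5.000,1.421)
cell (4,3): code 1001 → (5.000,3.421)–(4.000,3.920)
cell (4,8): code 0100 → (4.802,9.000)–(5.000,8.533)
cell (4,9): code 1000 → (5.000,9.251)–(4.802,9.000)
cell (5,1): code 0110 → (5.000,1.421)–(6.000,1.478)
cell (5,3): code 1001 → (6.000,3.042)–(5.000,3.421)
cell (5,7): code 0100 → (5.846,8.000)–(6.000,7.953)
cell (5,8): code 1110 → (5.000,8.533)–(5.846,8.000)
cell (5,9): code 1001 → (6.000,9.579)–(5.000,9.251)
cell (6,0): code 0100 → (6.643,1.000)–(7.000,0.859)
cell (6,1): code 1110 → (6.000,1.478)–(6.643,1.000)
cell (6,3): code 1001 → (7.000,3.372)–(6.000,3.042)
cell (6,7): code 0010 → (6.000,7.953)–(6.056,8.000)
cell (6,8): code 0011 → (6.056,8.000)–(6.542,9.000)
cell (6,9): code 0001 → (6.542,9.000)–(6.000,9.579)
cell (7,0): code 0110 → (7.000,0.859)–(8.000,0.934)
cell (7,3): code 1001 → (8.000,3.257)–(7.000,3.372)
cell (8,0): code 0010 → (8.000,0.934)–(8.086,1.000)
cell (8,1): code 0011 → (8.086,1.000)–(8.747,2.000)
cell (8,2): code 0011 → (8.747,2.000)–(8.311,3.000)
cell (8,3): code 0001 → (8.311,3.000)–(8.000,3.257)
total: 28 segments, chained into 2 closed loop(s), length Σ = 21.167635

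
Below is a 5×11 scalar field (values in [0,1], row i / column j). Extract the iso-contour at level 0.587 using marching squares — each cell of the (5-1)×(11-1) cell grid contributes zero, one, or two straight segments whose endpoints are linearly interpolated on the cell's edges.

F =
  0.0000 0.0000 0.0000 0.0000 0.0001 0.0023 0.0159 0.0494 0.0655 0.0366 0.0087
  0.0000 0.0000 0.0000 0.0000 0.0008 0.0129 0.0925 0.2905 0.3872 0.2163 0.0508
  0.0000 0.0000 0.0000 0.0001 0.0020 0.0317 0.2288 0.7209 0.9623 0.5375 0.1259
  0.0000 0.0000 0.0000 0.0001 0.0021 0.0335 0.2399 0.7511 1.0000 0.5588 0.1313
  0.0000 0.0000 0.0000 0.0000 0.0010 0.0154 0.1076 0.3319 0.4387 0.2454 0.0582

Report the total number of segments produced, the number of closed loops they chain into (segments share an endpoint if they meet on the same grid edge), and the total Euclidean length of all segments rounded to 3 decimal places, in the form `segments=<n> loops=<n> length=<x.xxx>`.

cell (1,6): code 0100 → (1.689,7.000)–(2.000,6.728)
cell (1,7): code 1100 → (1.347,8.000)–(1.689,7.000)
cell (1,8): code 1000 → (2.000,8.883)–(1.347,8.000)
cell (2,6): code 0110 → (2.000,6.728)–(3.000,6.679)
cell (2,8): code 1001 → (3.000,8.936)–(2.000,8.883)
cell (3,6): code 0010 → (3.000,6.679)–(3.391,7.000)
cell (3,7): code 0011 → (3.391,7.000)–(3.736,8.000)
cell (3,8): code 0001 → (3.736,8.000)–(3.000,8.936)
total: 8 segments, chained into 1 closed loop(s), length Σ = 7.325461

segments=8 loops=1 length=7.325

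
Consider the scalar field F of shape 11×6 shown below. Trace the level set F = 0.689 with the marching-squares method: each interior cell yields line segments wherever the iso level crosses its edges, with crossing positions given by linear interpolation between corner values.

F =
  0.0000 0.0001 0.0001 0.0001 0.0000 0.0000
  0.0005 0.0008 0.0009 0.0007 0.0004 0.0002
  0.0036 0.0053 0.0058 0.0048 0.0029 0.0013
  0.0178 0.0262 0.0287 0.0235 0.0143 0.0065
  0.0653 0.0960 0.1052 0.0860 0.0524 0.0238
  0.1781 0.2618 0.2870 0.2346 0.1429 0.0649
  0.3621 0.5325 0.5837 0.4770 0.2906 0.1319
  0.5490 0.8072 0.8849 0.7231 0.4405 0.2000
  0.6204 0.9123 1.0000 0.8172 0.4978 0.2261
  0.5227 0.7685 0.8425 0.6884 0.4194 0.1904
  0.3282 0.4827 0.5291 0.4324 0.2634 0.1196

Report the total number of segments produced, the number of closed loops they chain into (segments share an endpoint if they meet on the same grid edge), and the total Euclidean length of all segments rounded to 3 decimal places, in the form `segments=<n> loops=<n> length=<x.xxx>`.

cell (6,0): code 0100 → (6.570,1.000)–(7.000,0.542)
cell (6,1): code 1100 → (6.350,2.000)–(6.570,1.000)
cell (6,2): code 1100 → (6.861,3.000)–(6.350,2.000)
cell (6,3): code 1000 → (7.000,3.121)–(6.861,3.000)
cell (7,0): code 0110 → (7.000,0.542)–(8.000,0.235)
cell (7,3): code 1001 → (8.000,3.401)–(7.000,3.121)
cell (8,0): code 0110 → (8.000,0.235)–(9.000,0.677)
cell (8,2): code 1011 → (9.000,2.996)–(8.995,3.000)
cell (8,3): code 0001 → (8.995,3.000)–(8.000,3.401)
cell (9,0): code 0010 → (9.000,0.677)–(9.278,1.000)
cell (9,1): code 0011 → (9.278,1.000)–(9.490,2.000)
cell (9,2): code 0001 → (9.490,2.000)–(9.000,2.996)
total: 12 segments, chained into 1 closed loop(s), length Σ = 9.775288

segments=12 loops=1 length=9.775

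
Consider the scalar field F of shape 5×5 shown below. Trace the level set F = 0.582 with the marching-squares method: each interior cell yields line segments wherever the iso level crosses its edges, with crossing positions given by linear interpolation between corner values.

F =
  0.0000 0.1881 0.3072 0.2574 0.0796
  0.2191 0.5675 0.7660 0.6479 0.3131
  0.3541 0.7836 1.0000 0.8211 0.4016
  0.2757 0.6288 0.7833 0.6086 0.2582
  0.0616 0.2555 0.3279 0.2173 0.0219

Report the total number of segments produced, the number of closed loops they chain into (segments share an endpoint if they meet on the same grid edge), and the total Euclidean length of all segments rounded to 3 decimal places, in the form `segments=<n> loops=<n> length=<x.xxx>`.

segments=12 loops=1 length=9.078

cell (0,1): code 0100 → (0.599,2.000)–(1.000,1.073)
cell (0,2): code 1100 → (0.831,3.000)–(0.599,2.000)
cell (0,3): code 1000 → (1.000,3.197)–(0.831,3.000)
cell (1,0): code 0100 → (1.067,1.000)–(2.000,0.531)
cell (1,1): code 1110 → (1.000,1.073)–(1.067,1.000)
cell (1,3): code 1001 → (2.000,3.570)–(1.000,3.197)
cell (2,0): code 0110 → (2.000,0.531)–(3.000,0.867)
cell (2,3): code 1001 → (3.000,3.076)–(2.000,3.570)
cell (3,0): code 0010 → (3.000,0.867)–(3.125,1.000)
cell (3,1): code 0011 → (3.125,1.000)–(3.442,2.000)
cell (3,2): code 0011 → (3.442,2.000)–(3.068,3.000)
cell (3,3): code 0001 → (3.068,3.000)–(3.000,3.076)
total: 12 segments, chained into 1 closed loop(s), length Σ = 9.078292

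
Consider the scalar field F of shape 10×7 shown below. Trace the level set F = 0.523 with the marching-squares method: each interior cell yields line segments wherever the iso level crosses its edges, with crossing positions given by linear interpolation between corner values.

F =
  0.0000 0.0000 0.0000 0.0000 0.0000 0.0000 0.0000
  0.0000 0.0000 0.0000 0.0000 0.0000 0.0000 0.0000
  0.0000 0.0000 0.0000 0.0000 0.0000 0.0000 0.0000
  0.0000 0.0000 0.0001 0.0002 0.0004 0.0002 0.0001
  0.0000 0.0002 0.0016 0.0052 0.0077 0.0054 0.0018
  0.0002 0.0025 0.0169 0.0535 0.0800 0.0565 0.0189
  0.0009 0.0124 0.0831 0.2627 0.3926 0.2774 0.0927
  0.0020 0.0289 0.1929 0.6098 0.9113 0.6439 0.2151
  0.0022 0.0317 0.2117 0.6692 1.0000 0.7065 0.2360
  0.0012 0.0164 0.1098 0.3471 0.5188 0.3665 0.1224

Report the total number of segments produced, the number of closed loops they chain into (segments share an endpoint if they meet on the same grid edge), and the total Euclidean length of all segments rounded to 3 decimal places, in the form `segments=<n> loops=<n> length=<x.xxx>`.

segments=10 loops=1 length=8.426

cell (6,2): code 0100 → (6.750,3.000)–(7.000,2.792)
cell (6,3): code 1100 → (6.251,4.000)–(6.750,3.000)
cell (6,4): code 1100 → (6.670,5.000)–(6.251,4.000)
cell (6,5): code 1000 → (7.000,5.282)–(6.670,5.000)
cell (7,2): code 0110 → (7.000,2.792)–(8.000,2.680)
cell (7,5): code 1001 → (8.000,5.390)–(7.000,5.282)
cell (8,2): code 0010 → (8.000,2.680)–(8.454,3.000)
cell (8,3): code 0011 → (8.454,3.000)–(8.991,4.000)
cell (8,4): code 0011 → (8.991,4.000)–(8.540,5.000)
cell (8,5): code 0001 → (8.540,5.000)–(8.000,5.390)
total: 10 segments, chained into 1 closed loop(s), length Σ = 8.426311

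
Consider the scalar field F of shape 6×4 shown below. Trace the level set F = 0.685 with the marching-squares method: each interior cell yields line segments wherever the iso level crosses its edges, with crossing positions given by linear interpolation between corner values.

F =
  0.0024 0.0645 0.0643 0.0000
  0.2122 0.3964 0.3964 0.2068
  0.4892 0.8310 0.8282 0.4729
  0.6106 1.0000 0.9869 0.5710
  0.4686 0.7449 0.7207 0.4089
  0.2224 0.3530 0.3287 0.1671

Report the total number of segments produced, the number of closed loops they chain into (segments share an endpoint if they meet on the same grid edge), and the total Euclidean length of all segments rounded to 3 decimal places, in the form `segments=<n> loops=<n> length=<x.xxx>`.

cell (1,0): code 0100 → (1.664,1.000)–(2.000,0.573)
cell (1,1): code 1100 → (1.668,2.000)–(1.664,1.000)
cell (1,2): code 1000 → (2.000,2.403)–(1.668,2.000)
cell (2,0): code 0110 → (2.000,0.573)–(3.000,0.191)
cell (2,2): code 1001 → (3.000,2.726)–(2.000,2.403)
cell (3,0): code 0110 → (3.000,0.191)–(4.000,0.783)
cell (3,2): code 1001 → (4.000,2.114)–(3.000,2.726)
cell (4,0): code 0010 → (4.000,0.783)–(4.153,1.000)
cell (4,1): code 0011 → (4.153,1.000)–(4.091,2.000)
cell (4,2): code 0001 → (4.091,2.000)–(4.000,2.114)
total: 10 segments, chained into 1 closed loop(s), length Σ = 7.934333

segments=10 loops=1 length=7.934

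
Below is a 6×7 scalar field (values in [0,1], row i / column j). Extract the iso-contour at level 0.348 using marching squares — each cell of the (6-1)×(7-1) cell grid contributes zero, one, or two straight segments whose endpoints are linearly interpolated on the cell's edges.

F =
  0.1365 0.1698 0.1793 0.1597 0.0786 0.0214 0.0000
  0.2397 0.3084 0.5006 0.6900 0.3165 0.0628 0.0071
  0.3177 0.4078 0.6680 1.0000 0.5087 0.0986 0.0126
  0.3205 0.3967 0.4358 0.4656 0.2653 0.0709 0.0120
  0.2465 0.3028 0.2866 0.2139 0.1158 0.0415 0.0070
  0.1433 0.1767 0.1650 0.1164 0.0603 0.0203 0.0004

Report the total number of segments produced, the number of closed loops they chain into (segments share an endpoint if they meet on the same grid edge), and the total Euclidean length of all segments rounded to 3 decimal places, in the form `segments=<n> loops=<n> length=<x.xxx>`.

cell (0,1): code 0100 → (0.525,2.000)–(1.000,1.206)
cell (0,2): code 1100 → (0.355,3.000)–(0.525,2.000)
cell (0,3): code 1000 → (1.000,3.916)–(0.355,3.000)
cell (1,0): code 0100 → (1.398,1.000)–(2.000,0.336)
cell (1,1): code 1110 → (1.000,1.206)–(1.398,1.000)
cell (1,3): code 1101 → (1.164,4.000)–(1.000,3.916)
cell (1,4): code 1000 → (2.000,4.392)–(1.164,4.000)
cell (2,0): code 0110 → (2.000,0.336)–(3.000,0.361)
cell (2,3): code 1011 → (3.000,3.587)–(2.660,4.000)
cell (2,4): code 0001 → (2.660,4.000)–(2.000,4.392)
cell (3,0): code 0010 → (3.000,0.361)–(3.519,1.000)
cell (3,1): code 0011 → (3.519,1.000)–(3.588,2.000)
cell (3,2): code 0011 → (3.588,2.000)–(3.467,3.000)
cell (3,3): code 0001 → (3.467,3.000)–(3.000,3.587)
total: 14 segments, chained into 1 closed loop(s), length Σ = 11.397440

segments=14 loops=1 length=11.397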